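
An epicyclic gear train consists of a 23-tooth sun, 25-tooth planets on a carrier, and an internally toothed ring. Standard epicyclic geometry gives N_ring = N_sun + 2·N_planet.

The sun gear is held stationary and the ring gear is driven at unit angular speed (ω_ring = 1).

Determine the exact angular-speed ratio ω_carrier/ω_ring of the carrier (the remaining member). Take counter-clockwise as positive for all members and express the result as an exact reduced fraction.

N_ring = 23 + 2·25 = 73
23(ω_s−ω_c) = −73(ω_r−ω_c),  ω_s=0, ω_r=1
23(0−ω_c) = −73(1−ω_c)  ⇒  96ω_c = 73  ⇒  ω_c = 73/96
ω_c/ω_r = 73/96

73/96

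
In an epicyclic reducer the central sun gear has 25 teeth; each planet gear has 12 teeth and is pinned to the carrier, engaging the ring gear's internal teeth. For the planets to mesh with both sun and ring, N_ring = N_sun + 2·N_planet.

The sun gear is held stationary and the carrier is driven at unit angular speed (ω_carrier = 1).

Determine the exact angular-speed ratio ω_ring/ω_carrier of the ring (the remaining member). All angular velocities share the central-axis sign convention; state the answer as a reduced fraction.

N_ring = 25 + 2·12 = 49
25(ω_s−ω_c) = −49(ω_r−ω_c),  ω_s=0, ω_c=1
ω_r = 1 − (25/49)(0−1) = 74/49
ω_r/ω_c = 74/49

74/49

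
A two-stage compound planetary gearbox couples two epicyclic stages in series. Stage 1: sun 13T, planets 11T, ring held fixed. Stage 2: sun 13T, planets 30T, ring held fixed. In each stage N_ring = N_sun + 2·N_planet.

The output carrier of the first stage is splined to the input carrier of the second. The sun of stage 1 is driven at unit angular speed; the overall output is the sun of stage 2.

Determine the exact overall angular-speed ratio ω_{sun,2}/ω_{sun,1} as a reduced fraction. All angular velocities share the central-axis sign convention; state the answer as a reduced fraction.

43/24

Stage 1: N_ring = 13 + 2·11 = 35
Stage 1: 13(ω_s−ω_c) = −35(ω_r−ω_c),  ω_r=0, ω_s=1
Stage 1: 13(1−ω_c) = −35(0−ω_c)  ⇒  48ω_c = 13  ⇒  ω_c = 13/48
  ⇒ ω_c¹/ω_s¹ = 13/48
Stage 2: N_ring = 13 + 2·30 = 73
Stage 2: 13(ω_s−ω_c) = −73(ω_r−ω_c),  ω_r=0, ω_c=1
Stage 2: ω_s = 1 − (73/13)(0−1) = 86/13
  ⇒ ω_s²/ω_c² = 86/13
Coupling ω_c² = ω_c¹ ⇒ overall = 13/48 × 86/13 = 43/24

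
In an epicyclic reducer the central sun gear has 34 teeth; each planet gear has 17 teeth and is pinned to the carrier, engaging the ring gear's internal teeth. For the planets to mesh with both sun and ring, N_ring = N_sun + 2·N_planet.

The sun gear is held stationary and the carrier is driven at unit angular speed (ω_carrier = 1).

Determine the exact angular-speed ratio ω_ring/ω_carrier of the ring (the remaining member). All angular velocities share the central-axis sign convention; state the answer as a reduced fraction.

3/2

N_ring = 34 + 2·17 = 68
34(ω_s−ω_c) = −68(ω_r−ω_c),  ω_s=0, ω_c=1
ω_r = 1 − (34/68)(0−1) = 3/2
ω_r/ω_c = 3/2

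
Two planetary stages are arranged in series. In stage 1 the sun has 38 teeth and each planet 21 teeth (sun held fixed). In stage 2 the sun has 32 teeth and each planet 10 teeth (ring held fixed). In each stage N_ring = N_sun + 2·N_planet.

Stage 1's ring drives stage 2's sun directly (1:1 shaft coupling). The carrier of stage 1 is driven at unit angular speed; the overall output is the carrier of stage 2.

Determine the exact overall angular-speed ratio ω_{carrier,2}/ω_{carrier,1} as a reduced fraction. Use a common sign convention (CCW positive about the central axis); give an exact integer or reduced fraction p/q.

59/105

Stage 1: N_ring = 38 + 2·21 = 80
Stage 1: 38(ω_s−ω_c) = −80(ω_r−ω_c),  ω_s=0, ω_c=1
Stage 1: ω_r = 1 − (38/80)(0−1) = 59/40
  ⇒ ω_r¹/ω_c¹ = 59/40
Stage 2: N_ring = 32 + 2·10 = 52
Stage 2: 32(ω_s−ω_c) = −52(ω_r−ω_c),  ω_r=0, ω_s=1
Stage 2: 32(1−ω_c) = −52(0−ω_c)  ⇒  84ω_c = 32  ⇒  ω_c = 8/21
  ⇒ ω_c²/ω_s² = 8/21
Coupling ω_s² = ω_r¹ ⇒ overall = 59/40 × 8/21 = 59/105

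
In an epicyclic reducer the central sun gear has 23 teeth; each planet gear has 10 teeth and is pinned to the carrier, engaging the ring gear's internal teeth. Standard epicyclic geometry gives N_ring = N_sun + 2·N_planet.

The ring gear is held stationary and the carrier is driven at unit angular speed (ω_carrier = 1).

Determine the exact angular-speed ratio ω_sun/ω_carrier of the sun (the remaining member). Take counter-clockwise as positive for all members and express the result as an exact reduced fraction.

N_ring = 23 + 2·10 = 43
23(ω_s−ω_c) = −43(ω_r−ω_c),  ω_r=0, ω_c=1
ω_s = 1 − (43/23)(0−1) = 66/23
ω_s/ω_c = 66/23

66/23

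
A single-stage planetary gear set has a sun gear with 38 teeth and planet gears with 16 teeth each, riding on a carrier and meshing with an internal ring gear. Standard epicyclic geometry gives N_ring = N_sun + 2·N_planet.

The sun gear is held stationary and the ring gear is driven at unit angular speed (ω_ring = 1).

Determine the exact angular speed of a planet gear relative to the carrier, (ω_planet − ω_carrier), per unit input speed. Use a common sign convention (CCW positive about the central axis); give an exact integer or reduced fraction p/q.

665/432

N_ring = 38 + 2·16 = 70
38(ω_s−ω_c) = −70(ω_r−ω_c),  ω_s=0, ω_r=1
38(0−ω_c) = −70(1−ω_c)  ⇒  108ω_c = 70  ⇒  ω_c = 35/54
sun–planet: 38·(0−35/54) = −16·(ω_p−ω_c)  ⇒  ω_p−ω_c = −(38/16)·(-35/54) = 665/432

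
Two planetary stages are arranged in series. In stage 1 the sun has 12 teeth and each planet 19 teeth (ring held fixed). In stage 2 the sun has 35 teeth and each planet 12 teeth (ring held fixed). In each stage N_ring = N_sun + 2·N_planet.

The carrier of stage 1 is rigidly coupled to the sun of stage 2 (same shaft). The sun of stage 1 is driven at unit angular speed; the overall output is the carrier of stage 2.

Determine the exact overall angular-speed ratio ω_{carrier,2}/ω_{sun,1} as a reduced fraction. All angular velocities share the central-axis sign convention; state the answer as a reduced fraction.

Stage 1: N_ring = 12 + 2·19 = 50
Stage 1: 12(ω_s−ω_c) = −50(ω_r−ω_c),  ω_r=0, ω_s=1
Stage 1: 12(1−ω_c) = −50(0−ω_c)  ⇒  62ω_c = 12  ⇒  ω_c = 6/31
  ⇒ ω_c¹/ω_s¹ = 6/31
Stage 2: N_ring = 35 + 2·12 = 59
Stage 2: 35(ω_s−ω_c) = −59(ω_r−ω_c),  ω_r=0, ω_s=1
Stage 2: 35(1−ω_c) = −59(0−ω_c)  ⇒  94ω_c = 35  ⇒  ω_c = 35/94
  ⇒ ω_c²/ω_s² = 35/94
Coupling ω_s² = ω_c¹ ⇒ overall = 6/31 × 35/94 = 105/1457

105/1457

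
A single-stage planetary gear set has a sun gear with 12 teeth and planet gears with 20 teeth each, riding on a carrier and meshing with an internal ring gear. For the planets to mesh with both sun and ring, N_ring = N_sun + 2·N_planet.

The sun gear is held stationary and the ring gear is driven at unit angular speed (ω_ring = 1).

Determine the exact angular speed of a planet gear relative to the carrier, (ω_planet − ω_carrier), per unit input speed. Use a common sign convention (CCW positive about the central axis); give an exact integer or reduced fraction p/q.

N_ring = 12 + 2·20 = 52
12(ω_s−ω_c) = −52(ω_r−ω_c),  ω_s=0, ω_r=1
12(0−ω_c) = −52(1−ω_c)  ⇒  64ω_c = 52  ⇒  ω_c = 13/16
sun–planet: 12·(0−13/16) = −20·(ω_p−ω_c)  ⇒  ω_p−ω_c = −(12/20)·(-13/16) = 39/80

39/80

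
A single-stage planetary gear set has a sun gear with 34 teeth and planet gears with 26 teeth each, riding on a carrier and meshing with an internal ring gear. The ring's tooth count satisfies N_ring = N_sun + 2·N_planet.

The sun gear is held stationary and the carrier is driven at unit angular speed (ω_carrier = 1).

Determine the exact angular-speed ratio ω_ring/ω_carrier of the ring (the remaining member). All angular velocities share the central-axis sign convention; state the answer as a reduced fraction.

60/43

N_ring = 34 + 2·26 = 86
34(ω_s−ω_c) = −86(ω_r−ω_c),  ω_s=0, ω_c=1
ω_r = 1 − (34/86)(0−1) = 60/43
ω_r/ω_c = 60/43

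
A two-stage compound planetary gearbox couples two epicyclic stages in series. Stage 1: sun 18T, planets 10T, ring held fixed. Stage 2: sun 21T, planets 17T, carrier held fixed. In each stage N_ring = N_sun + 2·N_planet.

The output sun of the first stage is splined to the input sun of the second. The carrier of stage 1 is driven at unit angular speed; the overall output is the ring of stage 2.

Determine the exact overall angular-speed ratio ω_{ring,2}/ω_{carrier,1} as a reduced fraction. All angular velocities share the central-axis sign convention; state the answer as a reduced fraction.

-196/165

Stage 1: N_ring = 18 + 2·10 = 38
Stage 1: 18(ω_s−ω_c) = −38(ω_r−ω_c),  ω_r=0, ω_c=1
Stage 1: ω_s = 1 − (38/18)(0−1) = 28/9
  ⇒ ω_s¹/ω_c¹ = 28/9
Stage 2: N_ring = 21 + 2·17 = 55
Stage 2: 21(ω_s−ω_c) = −55(ω_r−ω_c),  ω_c=0, ω_s=1
Stage 2: ω_r = 0 − (21/55)(1−0) = -21/55
  ⇒ ω_r²/ω_s² = -21/55
Coupling ω_s² = ω_s¹ ⇒ overall = 28/9 × -21/55 = -196/165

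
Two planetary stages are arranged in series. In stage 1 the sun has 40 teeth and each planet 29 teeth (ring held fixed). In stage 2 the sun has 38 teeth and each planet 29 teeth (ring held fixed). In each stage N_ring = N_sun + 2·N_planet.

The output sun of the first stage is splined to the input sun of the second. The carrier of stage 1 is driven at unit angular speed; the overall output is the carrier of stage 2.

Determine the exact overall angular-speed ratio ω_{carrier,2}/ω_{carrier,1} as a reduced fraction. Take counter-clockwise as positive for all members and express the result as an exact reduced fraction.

1311/1340

Stage 1: N_ring = 40 + 2·29 = 98
Stage 1: 40(ω_s−ω_c) = −98(ω_r−ω_c),  ω_r=0, ω_c=1
Stage 1: ω_s = 1 − (98/40)(0−1) = 69/20
  ⇒ ω_s¹/ω_c¹ = 69/20
Stage 2: N_ring = 38 + 2·29 = 96
Stage 2: 38(ω_s−ω_c) = −96(ω_r−ω_c),  ω_r=0, ω_s=1
Stage 2: 38(1−ω_c) = −96(0−ω_c)  ⇒  134ω_c = 38  ⇒  ω_c = 19/67
  ⇒ ω_c²/ω_s² = 19/67
Coupling ω_s² = ω_s¹ ⇒ overall = 69/20 × 19/67 = 1311/1340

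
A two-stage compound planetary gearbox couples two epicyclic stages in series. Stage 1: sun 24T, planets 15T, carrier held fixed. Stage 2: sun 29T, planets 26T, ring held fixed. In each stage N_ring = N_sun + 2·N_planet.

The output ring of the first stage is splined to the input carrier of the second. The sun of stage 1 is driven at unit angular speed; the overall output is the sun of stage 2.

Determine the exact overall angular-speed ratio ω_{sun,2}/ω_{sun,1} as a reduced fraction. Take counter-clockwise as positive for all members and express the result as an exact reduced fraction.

Stage 1: N_ring = 24 + 2·15 = 54
Stage 1: 24(ω_s−ω_c) = −54(ω_r−ω_c),  ω_c=0, ω_s=1
Stage 1: ω_r = 0 − (24/54)(1−0) = -4/9
  ⇒ ω_r¹/ω_s¹ = -4/9
Stage 2: N_ring = 29 + 2·26 = 81
Stage 2: 29(ω_s−ω_c) = −81(ω_r−ω_c),  ω_r=0, ω_c=1
Stage 2: ω_s = 1 − (81/29)(0−1) = 110/29
  ⇒ ω_s²/ω_c² = 110/29
Coupling ω_c² = ω_r¹ ⇒ overall = -4/9 × 110/29 = -440/261

-440/261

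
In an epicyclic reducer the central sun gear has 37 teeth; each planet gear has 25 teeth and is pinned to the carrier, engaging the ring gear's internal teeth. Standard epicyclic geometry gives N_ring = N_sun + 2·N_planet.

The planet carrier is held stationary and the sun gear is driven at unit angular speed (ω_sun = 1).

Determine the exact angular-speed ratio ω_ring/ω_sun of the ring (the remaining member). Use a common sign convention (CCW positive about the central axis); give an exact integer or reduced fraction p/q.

-37/87

N_ring = 37 + 2·25 = 87
37(ω_s−ω_c) = −87(ω_r−ω_c),  ω_c=0, ω_s=1
ω_r = 0 − (37/87)(1−0) = -37/87
ω_r/ω_s = -37/87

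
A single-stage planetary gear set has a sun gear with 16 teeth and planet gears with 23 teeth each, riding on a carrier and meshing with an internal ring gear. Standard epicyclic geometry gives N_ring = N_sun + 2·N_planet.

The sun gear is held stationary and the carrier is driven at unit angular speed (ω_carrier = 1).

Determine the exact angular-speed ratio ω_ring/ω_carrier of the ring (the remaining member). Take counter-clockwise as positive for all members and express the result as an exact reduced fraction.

39/31

N_ring = 16 + 2·23 = 62
16(ω_s−ω_c) = −62(ω_r−ω_c),  ω_s=0, ω_c=1
ω_r = 1 − (16/62)(0−1) = 39/31
ω_r/ω_c = 39/31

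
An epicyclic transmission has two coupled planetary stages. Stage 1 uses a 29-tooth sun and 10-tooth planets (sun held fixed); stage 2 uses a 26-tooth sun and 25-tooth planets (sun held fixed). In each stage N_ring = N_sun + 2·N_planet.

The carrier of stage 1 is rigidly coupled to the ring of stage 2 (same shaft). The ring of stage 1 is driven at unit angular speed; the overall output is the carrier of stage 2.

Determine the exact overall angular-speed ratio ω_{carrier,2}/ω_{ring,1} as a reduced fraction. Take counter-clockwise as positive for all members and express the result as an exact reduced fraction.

Stage 1: N_ring = 29 + 2·10 = 49
Stage 1: 29(ω_s−ω_c) = −49(ω_r−ω_c),  ω_s=0, ω_r=1
Stage 1: 29(0−ω_c) = −49(1−ω_c)  ⇒  78ω_c = 49  ⇒  ω_c = 49/78
  ⇒ ω_c¹/ω_r¹ = 49/78
Stage 2: N_ring = 26 + 2·25 = 76
Stage 2: 26(ω_s−ω_c) = −76(ω_r−ω_c),  ω_s=0, ω_r=1
Stage 2: 26(0−ω_c) = −76(1−ω_c)  ⇒  102ω_c = 76  ⇒  ω_c = 38/51
  ⇒ ω_c²/ω_r² = 38/51
Coupling ω_r² = ω_c¹ ⇒ overall = 49/78 × 38/51 = 931/1989

931/1989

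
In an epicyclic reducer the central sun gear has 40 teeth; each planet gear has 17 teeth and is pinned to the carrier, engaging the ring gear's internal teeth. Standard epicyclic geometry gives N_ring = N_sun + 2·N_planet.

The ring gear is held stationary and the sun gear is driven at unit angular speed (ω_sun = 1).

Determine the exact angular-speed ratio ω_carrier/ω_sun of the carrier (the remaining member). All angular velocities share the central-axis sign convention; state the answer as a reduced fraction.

N_ring = 40 + 2·17 = 74
40(ω_s−ω_c) = −74(ω_r−ω_c),  ω_r=0, ω_s=1
40(1−ω_c) = −74(0−ω_c)  ⇒  114ω_c = 40  ⇒  ω_c = 20/57
ω_c/ω_s = 20/57

20/57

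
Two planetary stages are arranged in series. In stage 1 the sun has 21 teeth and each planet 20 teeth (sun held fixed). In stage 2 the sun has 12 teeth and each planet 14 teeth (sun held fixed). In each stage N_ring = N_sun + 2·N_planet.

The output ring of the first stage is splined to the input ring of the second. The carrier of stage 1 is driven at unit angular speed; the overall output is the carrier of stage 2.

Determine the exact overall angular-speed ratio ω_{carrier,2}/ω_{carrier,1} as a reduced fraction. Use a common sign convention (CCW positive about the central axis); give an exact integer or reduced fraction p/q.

Stage 1: N_ring = 21 + 2·20 = 61
Stage 1: 21(ω_s−ω_c) = −61(ω_r−ω_c),  ω_s=0, ω_c=1
Stage 1: ω_r = 1 − (21/61)(0−1) = 82/61
  ⇒ ω_r¹/ω_c¹ = 82/61
Stage 2: N_ring = 12 + 2·14 = 40
Stage 2: 12(ω_s−ω_c) = −40(ω_r−ω_c),  ω_s=0, ω_r=1
Stage 2: 12(0−ω_c) = −40(1−ω_c)  ⇒  52ω_c = 40  ⇒  ω_c = 10/13
  ⇒ ω_c²/ω_r² = 10/13
Coupling ω_r² = ω_r¹ ⇒ overall = 82/61 × 10/13 = 820/793

820/793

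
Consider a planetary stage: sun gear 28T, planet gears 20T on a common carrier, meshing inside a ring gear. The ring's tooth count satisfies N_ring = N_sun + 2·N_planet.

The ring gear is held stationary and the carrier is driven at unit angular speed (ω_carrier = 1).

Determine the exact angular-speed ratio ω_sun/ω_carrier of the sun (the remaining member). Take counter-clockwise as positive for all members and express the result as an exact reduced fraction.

24/7

N_ring = 28 + 2·20 = 68
28(ω_s−ω_c) = −68(ω_r−ω_c),  ω_r=0, ω_c=1
ω_s = 1 − (68/28)(0−1) = 24/7
ω_s/ω_c = 24/7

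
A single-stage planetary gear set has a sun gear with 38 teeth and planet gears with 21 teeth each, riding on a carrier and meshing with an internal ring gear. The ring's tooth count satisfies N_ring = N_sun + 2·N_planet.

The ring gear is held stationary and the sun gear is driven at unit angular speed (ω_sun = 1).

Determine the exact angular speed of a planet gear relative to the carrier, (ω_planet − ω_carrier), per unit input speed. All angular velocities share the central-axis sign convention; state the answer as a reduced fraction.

N_ring = 38 + 2·21 = 80
38(ω_s−ω_c) = −80(ω_r−ω_c),  ω_r=0, ω_s=1
38(1−ω_c) = −80(0−ω_c)  ⇒  118ω_c = 38  ⇒  ω_c = 19/59
sun–planet: 38·(1−19/59) = −21·(ω_p−ω_c)  ⇒  ω_p−ω_c = −(38/21)·(40/59) = -1520/1239

-1520/1239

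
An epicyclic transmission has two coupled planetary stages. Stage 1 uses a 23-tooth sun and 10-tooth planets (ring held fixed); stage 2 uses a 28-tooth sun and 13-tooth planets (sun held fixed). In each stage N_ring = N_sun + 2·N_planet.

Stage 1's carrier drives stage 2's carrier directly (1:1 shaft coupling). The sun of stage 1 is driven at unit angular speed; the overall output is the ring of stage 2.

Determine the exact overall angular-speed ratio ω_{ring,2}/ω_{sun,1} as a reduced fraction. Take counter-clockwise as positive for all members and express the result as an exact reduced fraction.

943/1782

Stage 1: N_ring = 23 + 2·10 = 43
Stage 1: 23(ω_s−ω_c) = −43(ω_r−ω_c),  ω_r=0, ω_s=1
Stage 1: 23(1−ω_c) = −43(0−ω_c)  ⇒  66ω_c = 23  ⇒  ω_c = 23/66
  ⇒ ω_c¹/ω_s¹ = 23/66
Stage 2: N_ring = 28 + 2·13 = 54
Stage 2: 28(ω_s−ω_c) = −54(ω_r−ω_c),  ω_s=0, ω_c=1
Stage 2: ω_r = 1 − (28/54)(0−1) = 41/27
  ⇒ ω_r²/ω_c² = 41/27
Coupling ω_c² = ω_c¹ ⇒ overall = 23/66 × 41/27 = 943/1782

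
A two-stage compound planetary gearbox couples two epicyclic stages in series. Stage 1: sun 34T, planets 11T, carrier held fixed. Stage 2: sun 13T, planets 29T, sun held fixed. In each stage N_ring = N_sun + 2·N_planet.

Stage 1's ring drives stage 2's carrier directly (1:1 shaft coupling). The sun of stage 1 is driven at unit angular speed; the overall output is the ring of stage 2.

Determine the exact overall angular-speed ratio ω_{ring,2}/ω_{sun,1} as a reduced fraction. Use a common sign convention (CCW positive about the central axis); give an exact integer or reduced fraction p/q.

Stage 1: N_ring = 34 + 2·11 = 56
Stage 1: 34(ω_s−ω_c) = −56(ω_r−ω_c),  ω_c=0, ω_s=1
Stage 1: ω_r = 0 − (34/56)(1−0) = -17/28
  ⇒ ω_r¹/ω_s¹ = -17/28
Stage 2: N_ring = 13 + 2·29 = 71
Stage 2: 13(ω_s−ω_c) = −71(ω_r−ω_c),  ω_s=0, ω_c=1
Stage 2: ω_r = 1 − (13/71)(0−1) = 84/71
  ⇒ ω_r²/ω_c² = 84/71
Coupling ω_c² = ω_r¹ ⇒ overall = -17/28 × 84/71 = -51/71

-51/71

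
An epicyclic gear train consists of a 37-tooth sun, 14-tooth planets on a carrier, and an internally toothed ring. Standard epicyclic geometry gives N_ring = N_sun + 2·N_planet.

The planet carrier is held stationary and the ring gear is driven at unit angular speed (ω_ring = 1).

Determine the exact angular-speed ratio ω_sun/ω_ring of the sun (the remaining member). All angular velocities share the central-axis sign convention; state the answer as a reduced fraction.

-65/37

N_ring = 37 + 2·14 = 65
37(ω_s−ω_c) = −65(ω_r−ω_c),  ω_c=0, ω_r=1
ω_s = 0 − (65/37)(1−0) = -65/37
ω_s/ω_r = -65/37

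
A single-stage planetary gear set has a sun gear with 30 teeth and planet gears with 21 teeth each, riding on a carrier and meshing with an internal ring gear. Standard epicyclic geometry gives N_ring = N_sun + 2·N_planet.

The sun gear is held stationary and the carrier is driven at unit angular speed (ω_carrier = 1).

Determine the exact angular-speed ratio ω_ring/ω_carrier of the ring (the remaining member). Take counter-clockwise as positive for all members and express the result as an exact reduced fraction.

17/12

N_ring = 30 + 2·21 = 72
30(ω_s−ω_c) = −72(ω_r−ω_c),  ω_s=0, ω_c=1
ω_r = 1 − (30/72)(0−1) = 17/12
ω_r/ω_c = 17/12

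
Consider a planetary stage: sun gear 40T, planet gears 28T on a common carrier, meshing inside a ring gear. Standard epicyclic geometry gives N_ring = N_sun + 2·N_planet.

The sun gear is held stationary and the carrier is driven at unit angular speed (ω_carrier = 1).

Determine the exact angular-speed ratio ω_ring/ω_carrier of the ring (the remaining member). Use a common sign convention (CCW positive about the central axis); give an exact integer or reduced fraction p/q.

17/12

N_ring = 40 + 2·28 = 96
40(ω_s−ω_c) = −96(ω_r−ω_c),  ω_s=0, ω_c=1
ω_r = 1 − (40/96)(0−1) = 17/12
ω_r/ω_c = 17/12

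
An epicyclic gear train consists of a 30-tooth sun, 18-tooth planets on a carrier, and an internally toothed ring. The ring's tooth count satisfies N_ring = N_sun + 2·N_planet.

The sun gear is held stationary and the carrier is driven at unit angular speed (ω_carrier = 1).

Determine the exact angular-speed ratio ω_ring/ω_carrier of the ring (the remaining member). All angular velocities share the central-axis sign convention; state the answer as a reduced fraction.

N_ring = 30 + 2·18 = 66
30(ω_s−ω_c) = −66(ω_r−ω_c),  ω_s=0, ω_c=1
ω_r = 1 − (30/66)(0−1) = 16/11
ω_r/ω_c = 16/11

16/11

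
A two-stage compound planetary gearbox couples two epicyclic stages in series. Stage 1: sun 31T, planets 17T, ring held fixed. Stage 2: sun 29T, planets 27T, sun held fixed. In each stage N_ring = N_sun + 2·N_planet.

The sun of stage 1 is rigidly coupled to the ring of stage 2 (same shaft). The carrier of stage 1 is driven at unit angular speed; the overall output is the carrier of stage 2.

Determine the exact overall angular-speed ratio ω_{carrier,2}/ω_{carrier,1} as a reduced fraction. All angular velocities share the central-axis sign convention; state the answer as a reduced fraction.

Stage 1: N_ring = 31 + 2·17 = 65
Stage 1: 31(ω_s−ω_c) = −65(ω_r−ω_c),  ω_r=0, ω_c=1
Stage 1: ω_s = 1 − (65/31)(0−1) = 96/31
  ⇒ ω_s¹/ω_c¹ = 96/31
Stage 2: N_ring = 29 + 2·27 = 83
Stage 2: 29(ω_s−ω_c) = −83(ω_r−ω_c),  ω_s=0, ω_r=1
Stage 2: 29(0−ω_c) = −83(1−ω_c)  ⇒  112ω_c = 83  ⇒  ω_c = 83/112
  ⇒ ω_c²/ω_r² = 83/112
Coupling ω_r² = ω_s¹ ⇒ overall = 96/31 × 83/112 = 498/217

498/217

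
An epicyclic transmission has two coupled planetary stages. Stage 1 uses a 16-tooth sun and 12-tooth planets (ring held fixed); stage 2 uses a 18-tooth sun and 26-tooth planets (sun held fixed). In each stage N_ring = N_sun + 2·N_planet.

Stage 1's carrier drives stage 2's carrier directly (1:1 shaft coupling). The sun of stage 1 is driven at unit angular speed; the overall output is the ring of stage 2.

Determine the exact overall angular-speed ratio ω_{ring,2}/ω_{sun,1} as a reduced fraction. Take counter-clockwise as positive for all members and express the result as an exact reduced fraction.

88/245

Stage 1: N_ring = 16 + 2·12 = 40
Stage 1: 16(ω_s−ω_c) = −40(ω_r−ω_c),  ω_r=0, ω_s=1
Stage 1: 16(1−ω_c) = −40(0−ω_c)  ⇒  56ω_c = 16  ⇒  ω_c = 2/7
  ⇒ ω_c¹/ω_s¹ = 2/7
Stage 2: N_ring = 18 + 2·26 = 70
Stage 2: 18(ω_s−ω_c) = −70(ω_r−ω_c),  ω_s=0, ω_c=1
Stage 2: ω_r = 1 − (18/70)(0−1) = 44/35
  ⇒ ω_r²/ω_c² = 44/35
Coupling ω_c² = ω_c¹ ⇒ overall = 2/7 × 44/35 = 88/245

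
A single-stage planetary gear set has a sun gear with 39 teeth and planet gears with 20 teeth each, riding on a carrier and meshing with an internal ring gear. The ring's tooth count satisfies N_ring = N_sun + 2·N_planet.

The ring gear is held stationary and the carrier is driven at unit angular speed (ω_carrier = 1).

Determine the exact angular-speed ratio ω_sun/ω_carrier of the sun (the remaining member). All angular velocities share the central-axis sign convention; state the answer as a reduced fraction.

N_ring = 39 + 2·20 = 79
39(ω_s−ω_c) = −79(ω_r−ω_c),  ω_r=0, ω_c=1
ω_s = 1 − (79/39)(0−1) = 118/39
ω_s/ω_c = 118/39

118/39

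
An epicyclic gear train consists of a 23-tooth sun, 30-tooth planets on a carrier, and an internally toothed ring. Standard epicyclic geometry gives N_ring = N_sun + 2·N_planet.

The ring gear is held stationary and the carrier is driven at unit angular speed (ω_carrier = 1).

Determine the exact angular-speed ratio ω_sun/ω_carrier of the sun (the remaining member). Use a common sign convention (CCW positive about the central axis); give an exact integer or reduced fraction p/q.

N_ring = 23 + 2·30 = 83
23(ω_s−ω_c) = −83(ω_r−ω_c),  ω_r=0, ω_c=1
ω_s = 1 − (83/23)(0−1) = 106/23
ω_s/ω_c = 106/23

106/23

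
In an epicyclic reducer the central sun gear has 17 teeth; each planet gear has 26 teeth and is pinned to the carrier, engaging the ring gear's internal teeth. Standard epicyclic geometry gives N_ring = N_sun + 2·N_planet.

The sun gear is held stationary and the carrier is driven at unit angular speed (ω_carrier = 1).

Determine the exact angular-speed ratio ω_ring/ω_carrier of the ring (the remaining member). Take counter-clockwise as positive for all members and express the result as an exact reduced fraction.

86/69

N_ring = 17 + 2·26 = 69
17(ω_s−ω_c) = −69(ω_r−ω_c),  ω_s=0, ω_c=1
ω_r = 1 − (17/69)(0−1) = 86/69
ω_r/ω_c = 86/69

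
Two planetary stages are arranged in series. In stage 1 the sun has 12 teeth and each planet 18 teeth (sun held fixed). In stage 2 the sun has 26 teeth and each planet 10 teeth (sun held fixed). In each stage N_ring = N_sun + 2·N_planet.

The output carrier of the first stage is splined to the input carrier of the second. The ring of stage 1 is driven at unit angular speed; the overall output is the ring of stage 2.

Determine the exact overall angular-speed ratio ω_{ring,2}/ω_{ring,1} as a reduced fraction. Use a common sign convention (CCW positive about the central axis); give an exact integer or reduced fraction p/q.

Stage 1: N_ring = 12 + 2·18 = 48
Stage 1: 12(ω_s−ω_c) = −48(ω_r−ω_c),  ω_s=0, ω_r=1
Stage 1: 12(0−ω_c) = −48(1−ω_c)  ⇒  60ω_c = 48  ⇒  ω_c = 4/5
  ⇒ ω_c¹/ω_r¹ = 4/5
Stage 2: N_ring = 26 + 2·10 = 46
Stage 2: 26(ω_s−ω_c) = −46(ω_r−ω_c),  ω_s=0, ω_c=1
Stage 2: ω_r = 1 − (26/46)(0−1) = 36/23
  ⇒ ω_r²/ω_c² = 36/23
Coupling ω_c² = ω_c¹ ⇒ overall = 4/5 × 36/23 = 144/115

144/115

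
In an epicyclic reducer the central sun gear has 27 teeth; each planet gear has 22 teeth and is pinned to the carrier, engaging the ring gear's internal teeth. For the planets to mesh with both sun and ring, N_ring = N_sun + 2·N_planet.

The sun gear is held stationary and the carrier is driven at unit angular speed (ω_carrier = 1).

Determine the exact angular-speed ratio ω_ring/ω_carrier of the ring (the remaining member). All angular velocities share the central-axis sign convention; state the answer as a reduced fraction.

N_ring = 27 + 2·22 = 71
27(ω_s−ω_c) = −71(ω_r−ω_c),  ω_s=0, ω_c=1
ω_r = 1 − (27/71)(0−1) = 98/71
ω_r/ω_c = 98/71

98/71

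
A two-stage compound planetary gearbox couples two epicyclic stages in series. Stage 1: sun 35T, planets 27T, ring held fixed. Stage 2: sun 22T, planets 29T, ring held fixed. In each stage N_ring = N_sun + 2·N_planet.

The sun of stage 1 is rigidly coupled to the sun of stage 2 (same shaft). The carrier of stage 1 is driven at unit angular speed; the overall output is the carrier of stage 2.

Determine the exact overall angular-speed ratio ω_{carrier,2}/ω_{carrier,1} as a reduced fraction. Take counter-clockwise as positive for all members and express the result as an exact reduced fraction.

1364/1785

Stage 1: N_ring = 35 + 2·27 = 89
Stage 1: 35(ω_s−ω_c) = −89(ω_r−ω_c),  ω_r=0, ω_c=1
Stage 1: ω_s = 1 − (89/35)(0−1) = 124/35
  ⇒ ω_s¹/ω_c¹ = 124/35
Stage 2: N_ring = 22 + 2·29 = 80
Stage 2: 22(ω_s−ω_c) = −80(ω_r−ω_c),  ω_r=0, ω_s=1
Stage 2: 22(1−ω_c) = −80(0−ω_c)  ⇒  102ω_c = 22  ⇒  ω_c = 11/51
  ⇒ ω_c²/ω_s² = 11/51
Coupling ω_s² = ω_s¹ ⇒ overall = 124/35 × 11/51 = 1364/1785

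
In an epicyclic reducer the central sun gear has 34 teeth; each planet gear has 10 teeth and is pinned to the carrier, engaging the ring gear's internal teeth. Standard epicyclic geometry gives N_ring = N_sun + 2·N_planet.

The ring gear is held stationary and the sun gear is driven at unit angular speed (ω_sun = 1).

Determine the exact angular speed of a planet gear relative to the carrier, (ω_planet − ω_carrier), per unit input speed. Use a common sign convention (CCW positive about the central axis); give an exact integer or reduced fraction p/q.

N_ring = 34 + 2·10 = 54
34(ω_s−ω_c) = −54(ω_r−ω_c),  ω_r=0, ω_s=1
34(1−ω_c) = −54(0−ω_c)  ⇒  88ω_c = 34  ⇒  ω_c = 17/44
sun–planet: 34·(1−17/44) = −10·(ω_p−ω_c)  ⇒  ω_p−ω_c = −(34/10)·(27/44) = -459/220

-459/220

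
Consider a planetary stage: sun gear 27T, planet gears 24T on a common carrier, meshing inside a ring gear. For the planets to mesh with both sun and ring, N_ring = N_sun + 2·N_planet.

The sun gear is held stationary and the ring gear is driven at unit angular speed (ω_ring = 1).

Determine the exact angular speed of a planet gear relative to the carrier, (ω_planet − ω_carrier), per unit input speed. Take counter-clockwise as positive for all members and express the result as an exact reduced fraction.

225/272

N_ring = 27 + 2·24 = 75
27(ω_s−ω_c) = −75(ω_r−ω_c),  ω_s=0, ω_r=1
27(0−ω_c) = −75(1−ω_c)  ⇒  102ω_c = 75  ⇒  ω_c = 25/34
sun–planet: 27·(0−25/34) = −24·(ω_p−ω_c)  ⇒  ω_p−ω_c = −(27/24)·(-25/34) = 225/272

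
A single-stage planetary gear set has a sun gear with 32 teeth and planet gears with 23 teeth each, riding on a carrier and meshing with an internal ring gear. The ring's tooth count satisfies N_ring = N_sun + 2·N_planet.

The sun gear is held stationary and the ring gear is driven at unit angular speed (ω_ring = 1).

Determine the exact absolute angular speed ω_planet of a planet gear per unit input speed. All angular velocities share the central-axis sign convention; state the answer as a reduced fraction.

N_ring = 32 + 2·23 = 78
32(ω_s−ω_c) = −78(ω_r−ω_c),  ω_s=0, ω_r=1
32(0−ω_c) = −78(1−ω_c)  ⇒  110ω_c = 78  ⇒  ω_c = 39/55
sun–planet: 32·(0−39/55) = −23·(ω_p−ω_c)  ⇒  ω_p−ω_c = −(32/23)·(-39/55) = 1248/1265
ω_p = 39/55 + 1248/1265 = 39/23

39/23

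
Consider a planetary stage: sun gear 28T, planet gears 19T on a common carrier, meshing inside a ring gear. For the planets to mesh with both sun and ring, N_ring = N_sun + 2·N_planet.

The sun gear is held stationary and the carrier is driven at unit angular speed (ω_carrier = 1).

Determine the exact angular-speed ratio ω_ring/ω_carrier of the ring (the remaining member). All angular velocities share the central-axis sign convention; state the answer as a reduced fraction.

N_ring = 28 + 2·19 = 66
28(ω_s−ω_c) = −66(ω_r−ω_c),  ω_s=0, ω_c=1
ω_r = 1 − (28/66)(0−1) = 47/33
ω_r/ω_c = 47/33

47/33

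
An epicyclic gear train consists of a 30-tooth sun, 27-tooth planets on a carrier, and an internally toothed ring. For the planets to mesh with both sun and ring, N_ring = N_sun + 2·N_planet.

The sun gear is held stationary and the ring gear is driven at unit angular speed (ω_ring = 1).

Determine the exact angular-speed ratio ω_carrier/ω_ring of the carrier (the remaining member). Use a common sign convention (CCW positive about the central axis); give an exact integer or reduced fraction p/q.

N_ring = 30 + 2·27 = 84
30(ω_s−ω_c) = −84(ω_r−ω_c),  ω_s=0, ω_r=1
30(0−ω_c) = −84(1−ω_c)  ⇒  114ω_c = 84  ⇒  ω_c = 14/19
ω_c/ω_r = 14/19

14/19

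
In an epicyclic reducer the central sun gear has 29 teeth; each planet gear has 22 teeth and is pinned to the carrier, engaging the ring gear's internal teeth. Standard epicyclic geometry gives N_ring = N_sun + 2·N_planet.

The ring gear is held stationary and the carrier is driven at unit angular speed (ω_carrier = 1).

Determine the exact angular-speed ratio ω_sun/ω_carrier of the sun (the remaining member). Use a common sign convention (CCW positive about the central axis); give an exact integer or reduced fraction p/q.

N_ring = 29 + 2·22 = 73
29(ω_s−ω_c) = −73(ω_r−ω_c),  ω_r=0, ω_c=1
ω_s = 1 − (73/29)(0−1) = 102/29
ω_s/ω_c = 102/29

102/29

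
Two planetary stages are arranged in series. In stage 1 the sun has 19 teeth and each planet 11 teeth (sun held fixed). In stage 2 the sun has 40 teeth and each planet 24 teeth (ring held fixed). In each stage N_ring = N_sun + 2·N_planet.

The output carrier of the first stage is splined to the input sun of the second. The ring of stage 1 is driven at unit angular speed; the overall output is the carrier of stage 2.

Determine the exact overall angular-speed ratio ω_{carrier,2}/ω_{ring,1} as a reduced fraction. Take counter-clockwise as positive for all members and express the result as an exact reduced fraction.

Stage 1: N_ring = 19 + 2·11 = 41
Stage 1: 19(ω_s−ω_c) = −41(ω_r−ω_c),  ω_s=0, ω_r=1
Stage 1: 19(0−ω_c) = −41(1−ω_c)  ⇒  60ω_c = 41  ⇒  ω_c = 41/60
  ⇒ ω_c¹/ω_r¹ = 41/60
Stage 2: N_ring = 40 + 2·24 = 88
Stage 2: 40(ω_s−ω_c) = −88(ω_r−ω_c),  ω_r=0, ω_s=1
Stage 2: 40(1−ω_c) = −88(0−ω_c)  ⇒  128ω_c = 40  ⇒  ω_c = 5/16
  ⇒ ω_c²/ω_s² = 5/16
Coupling ω_s² = ω_c¹ ⇒ overall = 41/60 × 5/16 = 41/192

41/192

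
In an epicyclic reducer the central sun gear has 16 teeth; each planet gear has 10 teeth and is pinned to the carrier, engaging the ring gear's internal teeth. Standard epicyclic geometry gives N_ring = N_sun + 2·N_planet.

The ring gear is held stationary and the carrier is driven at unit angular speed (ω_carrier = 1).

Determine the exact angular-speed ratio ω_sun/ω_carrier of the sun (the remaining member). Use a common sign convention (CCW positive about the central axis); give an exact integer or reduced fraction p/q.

N_ring = 16 + 2·10 = 36
16(ω_s−ω_c) = −36(ω_r−ω_c),  ω_r=0, ω_c=1
ω_s = 1 − (36/16)(0−1) = 13/4
ω_s/ω_c = 13/4

13/4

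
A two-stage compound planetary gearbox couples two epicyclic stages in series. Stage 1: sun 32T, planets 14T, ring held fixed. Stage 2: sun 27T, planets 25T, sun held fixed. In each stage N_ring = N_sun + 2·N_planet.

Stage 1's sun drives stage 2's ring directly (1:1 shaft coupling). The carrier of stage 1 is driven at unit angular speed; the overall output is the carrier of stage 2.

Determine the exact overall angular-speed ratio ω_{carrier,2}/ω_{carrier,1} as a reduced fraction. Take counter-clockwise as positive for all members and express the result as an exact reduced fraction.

Stage 1: N_ring = 32 + 2·14 = 60
Stage 1: 32(ω_s−ω_c) = −60(ω_r−ω_c),  ω_r=0, ω_c=1
Stage 1: ω_s = 1 − (60/32)(0−1) = 23/8
  ⇒ ω_s¹/ω_c¹ = 23/8
Stage 2: N_ring = 27 + 2·25 = 77
Stage 2: 27(ω_s−ω_c) = −77(ω_r−ω_c),  ω_s=0, ω_r=1
Stage 2: 27(0−ω_c) = −77(1−ω_c)  ⇒  104ω_c = 77  ⇒  ω_c = 77/104
  ⇒ ω_c²/ω_r² = 77/104
Coupling ω_r² = ω_s¹ ⇒ overall = 23/8 × 77/104 = 1771/832

1771/832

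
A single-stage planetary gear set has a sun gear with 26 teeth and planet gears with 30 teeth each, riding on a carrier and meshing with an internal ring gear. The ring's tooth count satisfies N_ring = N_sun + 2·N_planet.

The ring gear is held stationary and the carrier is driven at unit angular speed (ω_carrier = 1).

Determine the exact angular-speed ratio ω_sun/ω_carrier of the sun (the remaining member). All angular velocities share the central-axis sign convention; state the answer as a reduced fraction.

N_ring = 26 + 2·30 = 86
26(ω_s−ω_c) = −86(ω_r−ω_c),  ω_r=0, ω_c=1
ω_s = 1 − (86/26)(0−1) = 56/13
ω_s/ω_c = 56/13

56/13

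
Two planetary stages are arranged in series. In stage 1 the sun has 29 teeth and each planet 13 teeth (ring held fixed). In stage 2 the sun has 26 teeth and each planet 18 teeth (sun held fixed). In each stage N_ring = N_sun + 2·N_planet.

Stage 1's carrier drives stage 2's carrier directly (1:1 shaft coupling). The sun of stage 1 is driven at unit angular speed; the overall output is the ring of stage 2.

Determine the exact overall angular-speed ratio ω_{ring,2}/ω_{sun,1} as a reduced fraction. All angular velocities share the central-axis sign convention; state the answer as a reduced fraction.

319/651

Stage 1: N_ring = 29 + 2·13 = 55
Stage 1: 29(ω_s−ω_c) = −55(ω_r−ω_c),  ω_r=0, ω_s=1
Stage 1: 29(1−ω_c) = −55(0−ω_c)  ⇒  84ω_c = 29  ⇒  ω_c = 29/84
  ⇒ ω_c¹/ω_s¹ = 29/84
Stage 2: N_ring = 26 + 2·18 = 62
Stage 2: 26(ω_s−ω_c) = −62(ω_r−ω_c),  ω_s=0, ω_c=1
Stage 2: ω_r = 1 − (26/62)(0−1) = 44/31
  ⇒ ω_r²/ω_c² = 44/31
Coupling ω_c² = ω_c¹ ⇒ overall = 29/84 × 44/31 = 319/651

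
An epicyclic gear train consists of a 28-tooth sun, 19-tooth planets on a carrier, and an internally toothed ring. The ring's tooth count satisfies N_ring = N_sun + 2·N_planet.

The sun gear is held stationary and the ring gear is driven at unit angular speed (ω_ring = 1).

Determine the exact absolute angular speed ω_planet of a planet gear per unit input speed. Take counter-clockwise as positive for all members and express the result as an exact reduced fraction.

N_ring = 28 + 2·19 = 66
28(ω_s−ω_c) = −66(ω_r−ω_c),  ω_s=0, ω_r=1
28(0−ω_c) = −66(1−ω_c)  ⇒  94ω_c = 66  ⇒  ω_c = 33/47
sun–planet: 28·(0−33/47) = −19·(ω_p−ω_c)  ⇒  ω_p−ω_c = −(28/19)·(-33/47) = 924/893
ω_p = 33/47 + 924/893 = 33/19

33/19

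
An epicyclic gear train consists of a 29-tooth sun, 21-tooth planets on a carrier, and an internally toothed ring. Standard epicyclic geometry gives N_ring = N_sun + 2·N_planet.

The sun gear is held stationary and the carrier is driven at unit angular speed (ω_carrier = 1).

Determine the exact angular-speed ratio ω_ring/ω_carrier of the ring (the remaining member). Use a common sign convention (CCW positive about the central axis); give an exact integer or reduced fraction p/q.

N_ring = 29 + 2·21 = 71
29(ω_s−ω_c) = −71(ω_r−ω_c),  ω_s=0, ω_c=1
ω_r = 1 − (29/71)(0−1) = 100/71
ω_r/ω_c = 100/71

100/71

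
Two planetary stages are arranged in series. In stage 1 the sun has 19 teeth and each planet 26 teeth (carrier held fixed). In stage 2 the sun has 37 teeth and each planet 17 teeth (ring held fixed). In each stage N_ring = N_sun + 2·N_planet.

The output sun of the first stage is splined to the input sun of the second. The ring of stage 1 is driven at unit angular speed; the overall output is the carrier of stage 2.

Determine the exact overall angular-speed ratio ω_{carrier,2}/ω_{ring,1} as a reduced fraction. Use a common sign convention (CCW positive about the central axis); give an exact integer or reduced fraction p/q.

-2627/2052

Stage 1: N_ring = 19 + 2·26 = 71
Stage 1: 19(ω_s−ω_c) = −71(ω_r−ω_c),  ω_c=0, ω_r=1
Stage 1: ω_s = 0 − (71/19)(1−0) = -71/19
  ⇒ ω_s¹/ω_r¹ = -71/19
Stage 2: N_ring = 37 + 2·17 = 71
Stage 2: 37(ω_s−ω_c) = −71(ω_r−ω_c),  ω_r=0, ω_s=1
Stage 2: 37(1−ω_c) = −71(0−ω_c)  ⇒  108ω_c = 37  ⇒  ω_c = 37/108
  ⇒ ω_c²/ω_s² = 37/108
Coupling ω_s² = ω_s¹ ⇒ overall = -71/19 × 37/108 = -2627/2052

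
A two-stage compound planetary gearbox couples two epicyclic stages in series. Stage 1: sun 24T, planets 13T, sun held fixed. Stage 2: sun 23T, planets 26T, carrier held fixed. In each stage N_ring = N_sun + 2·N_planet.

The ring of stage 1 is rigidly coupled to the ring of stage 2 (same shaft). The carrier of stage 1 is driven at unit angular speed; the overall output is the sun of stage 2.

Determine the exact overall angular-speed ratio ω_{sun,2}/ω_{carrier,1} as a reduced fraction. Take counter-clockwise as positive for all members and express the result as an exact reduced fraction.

-111/23

Stage 1: N_ring = 24 + 2·13 = 50
Stage 1: 24(ω_s−ω_c) = −50(ω_r−ω_c),  ω_s=0, ω_c=1
Stage 1: ω_r = 1 − (24/50)(0−1) = 37/25
  ⇒ ω_r¹/ω_c¹ = 37/25
Stage 2: N_ring = 23 + 2·26 = 75
Stage 2: 23(ω_s−ω_c) = −75(ω_r−ω_c),  ω_c=0, ω_r=1
Stage 2: ω_s = 0 − (75/23)(1−0) = -75/23
  ⇒ ω_s²/ω_r² = -75/23
Coupling ω_r² = ω_r¹ ⇒ overall = 37/25 × -75/23 = -111/23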